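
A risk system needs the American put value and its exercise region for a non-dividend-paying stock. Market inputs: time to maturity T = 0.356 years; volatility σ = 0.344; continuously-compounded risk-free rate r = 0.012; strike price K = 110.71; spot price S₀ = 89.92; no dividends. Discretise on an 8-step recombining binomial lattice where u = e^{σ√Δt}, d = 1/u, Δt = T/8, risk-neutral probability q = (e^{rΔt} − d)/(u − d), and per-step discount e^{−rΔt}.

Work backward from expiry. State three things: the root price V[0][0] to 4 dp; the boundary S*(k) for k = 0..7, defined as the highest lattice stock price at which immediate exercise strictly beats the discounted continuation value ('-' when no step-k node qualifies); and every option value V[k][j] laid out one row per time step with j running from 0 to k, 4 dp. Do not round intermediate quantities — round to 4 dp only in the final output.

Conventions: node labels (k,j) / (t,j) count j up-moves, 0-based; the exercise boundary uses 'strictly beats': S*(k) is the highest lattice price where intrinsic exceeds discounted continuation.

params: Δt=0.04450 u=1.07526 d=0.93000 q=0.48554 e^(-rΔt)=0.99947
t_8 payoffs: 60.3909 52.5313 43.4441 32.9376 20.7900 6.7450 0.0000 0.0000 0.0000
t_7: node(7,0) S=54.1064 payoff=56.6036 vs cont=56.5445 → 56.6036 [stop]  node(7,1) S=62.5575 payoff=48.1525 vs cont=48.0934 → 48.1525 [stop]  node(7,2) S=72.3286 payoff=38.3814 vs cont=38.3223 → 38.3814 [stop]  node(7,3) S=83.6259 payoff=27.0841 vs cont=27.0250 → 27.0841 [stop]  node(7,4) S=96.6878 payoff=14.0222 vs cont=13.9631 → 14.0222 [stop]  node(7,5) S=111.7899 payoff=0.0000 vs cont=3.4682 → 3.4682 [wait]  node(7,6) S=129.2508 payoff=0.0000 vs cont=0.0000 → 0.0000 [wait]  node(7,7) S=149.4390 payoff=0.0000 vs cont=0.0000 → 0.0000 [wait]  ⇒ S*(7)=96.6878
t_6: node(6,0) S=58.1787 payoff=52.5313 vs cont=52.4722 → 52.5313 [stop]  node(6,1) S=67.2659 payoff=43.4441 vs cont=43.3850 → 43.4441 [stop]  node(6,2) S=77.7724 payoff=32.9376 vs cont=32.8785 → 32.9376 [stop]  node(6,3) S=89.9200 payoff=20.7900 vs cont=20.7309 → 20.7900 [stop]  node(6,4) S=103.9650 payoff=6.7450 vs cont=8.8930 → 8.8930 [wait]  node(6,5) S=120.2037 payoff=0.0000 vs cont=1.7833 → 1.7833 [wait]  node(6,6) S=138.9788 payoff=0.0000 vs cont=0.0000 → 0.0000 [wait]  ⇒ S*(6)=89.9200
t_5: node(5,0) S=62.5575 payoff=48.1525 vs cont=48.0934 → 48.1525 [stop]  node(5,1) S=72.3286 payoff=38.3814 vs cont=38.3223 → 38.3814 [stop]  node(5,2) S=83.6259 payoff=27.0841 vs cont=27.0250 → 27.0841 [stop]  node(5,3) S=96.6878 payoff=14.0222 vs cont=15.0055 → 15.0055 [wait]  node(5,4) S=111.7899 payoff=0.0000 vs cont=5.4380 → 5.4380 [wait]  node(5,5) S=129.2508 payoff=0.0000 vs cont=0.9169 → 0.9169 [wait]  ⇒ S*(5)=83.6259
t_4: node(4,0) S=67.2659 payoff=43.4441 vs cont=43.3850 → 43.4441 [stop]  node(4,1) S=77.7724 payoff=32.9376 vs cont=32.8785 → 32.9376 [stop]  node(4,2) S=89.9200 payoff=20.7900 vs cont=21.2081 → 21.2081 [wait]  node(4,3) S=103.9650 payoff=6.7450 vs cont=10.3545 → 10.3545 [wait]  node(4,4) S=120.2037 payoff=0.0000 vs cont=3.2411 → 3.2411 [wait]  ⇒ S*(4)=77.7724
t_3: node(3,0) S=72.3286 payoff=38.3814 vs cont=38.3223 → 38.3814 [stop]  node(3,1) S=83.6259 payoff=27.0841 vs cont=27.2279 → 27.2279 [wait]  node(3,2) S=96.6878 payoff=14.0222 vs cont=15.9297 → 15.9297 [wait]  node(3,3) S=111.7899 payoff=0.0000 vs cont=6.8970 → 6.8970 [wait]  ⇒ S*(3)=72.3286
t_2: node(2,0) S=77.7724 payoff=32.9376 vs cont=32.9483 → 32.9483 [wait]  node(2,1) S=89.9200 payoff=20.7900 vs cont=21.7305 → 21.7305 [wait]  node(2,2) S=103.9650 payoff=6.7450 vs cont=11.5378 → 11.5378 [wait]  ⇒ S*(2)=-
t_1: node(1,0) S=83.6259 payoff=27.0841 vs cont=27.4869 → 27.4869 [wait]  node(1,1) S=96.6878 payoff=14.0222 vs cont=16.7725 → 16.7725 [wait]  ⇒ S*(1)=-
t_0: node(0,0) S=89.9200 payoff=20.7900 vs cont=22.2727 → 22.2727 [wait]  ⇒ S*(0)=-

price = 22.2727
boundary = - - - 72.3286 77.7724 83.6259 89.9200 96.6878
tree:
22.2727
27.4869 16.7725
32.9483 21.7305 11.5378
38.3814 27.2279 15.9297 6.8970
43.4441 32.9376 21.2081 10.3545 3.2411
48.1525 38.3814 27.0841 15.0055 5.4380 0.9169
52.5313 43.4441 32.9376 20.7900 8.8930 1.7833 0.0000
56.6036 48.1525 38.3814 27.0841 14.0222 3.4682 0.0000 0.0000
60.3909 52.5313 43.4441 32.9376 20.7900 6.7450 0.0000 0.0000 0.0000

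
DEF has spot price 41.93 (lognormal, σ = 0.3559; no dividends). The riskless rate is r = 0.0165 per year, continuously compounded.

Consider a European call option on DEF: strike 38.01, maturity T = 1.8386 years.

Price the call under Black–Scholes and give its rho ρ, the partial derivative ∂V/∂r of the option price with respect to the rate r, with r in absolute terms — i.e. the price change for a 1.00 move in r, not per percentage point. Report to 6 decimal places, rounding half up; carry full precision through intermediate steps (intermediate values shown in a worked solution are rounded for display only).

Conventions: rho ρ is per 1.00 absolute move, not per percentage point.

price = 10.299909
ρ = 34.573539

σ√T = 0.3559·√1.8386 = 0.482583
d₁ = (ln(S/K) + (r+σ²/2)T) / (σ√T) = (ln(41.93/38.01) + (0.0165+0.3559²/2)·1.8386) / 0.482583 = (0.098152 + 0.146780) / 0.482583 = 0.507545
d₂ = d₁ − σ√T = 0.507545 − 0.482583 = 0.024962
e^{−rT} = 0.970119
N(d₁) = 0.694114,  N(d₂) = 0.509957
Call price V = S·N(d₁) − K·e^{−rT}·N(d₂) = 29.104183 − 18.804275 = 10.299909
ρ = K·T·e^{−rT}·N(d₂) = 34.573539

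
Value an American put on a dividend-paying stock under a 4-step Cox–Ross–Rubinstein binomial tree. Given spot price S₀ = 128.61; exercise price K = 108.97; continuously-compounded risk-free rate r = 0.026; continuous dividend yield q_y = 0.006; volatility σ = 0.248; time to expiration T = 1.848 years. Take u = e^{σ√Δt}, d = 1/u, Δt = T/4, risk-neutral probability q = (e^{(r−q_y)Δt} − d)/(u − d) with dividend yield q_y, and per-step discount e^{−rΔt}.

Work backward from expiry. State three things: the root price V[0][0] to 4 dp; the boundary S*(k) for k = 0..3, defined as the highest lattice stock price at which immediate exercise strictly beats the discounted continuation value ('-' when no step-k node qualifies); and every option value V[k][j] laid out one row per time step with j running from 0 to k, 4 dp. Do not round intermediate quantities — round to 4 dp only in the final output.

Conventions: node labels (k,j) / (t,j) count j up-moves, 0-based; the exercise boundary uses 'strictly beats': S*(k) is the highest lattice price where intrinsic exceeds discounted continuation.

Δt=0.46200, u=1.18361, d=0.84487, q=0.48536, disc=e^(-rΔt)=0.98806
k=4 terminal: V=max(K-S,0) → 43.4395 17.1665 0.0000 0.0000 0.0000
k=3: j=0 S=77.5625 intr=31.4075 cont=30.3211 V=31.4075[EX]; j=1 S=108.6593 intr=0.3107 cont=8.7290 V=8.7290[hold]; j=2 S=152.2238 intr=0.0000 cont=0.0000 V=0.0000[hold]; j=3 S=213.2544 intr=0.0000 cont=0.0000 V=0.0000[hold]  S*(3)=77.5625
k=2: j=0 S=91.8035 intr=17.1665 cont=20.1567 V=20.1567[hold]; j=1 S=128.6100 intr=0.0000 cont=4.4387 V=4.4387[hold]; j=2 S=180.1732 intr=0.0000 cont=0.0000 V=0.0000[hold]  S*(2)=-
k=1: j=0 S=108.6593 intr=0.3107 cont=12.3782 V=12.3782[hold]; j=1 S=152.2238 intr=0.0000 cont=2.2570 V=2.2570[hold]  S*(1)=-
k=0: j=0 S=128.6100 intr=0.0000 cont=7.3766 V=7.3766[hold]  S*(0)=-

price = 7.3766
boundary = - - - 77.5625
tree:
7.3766
12.3782 2.2570
20.1567 4.4387 0.0000
31.4075 8.7290 0.0000 0.0000
43.4395 17.1665 0.0000 0.0000 0.0000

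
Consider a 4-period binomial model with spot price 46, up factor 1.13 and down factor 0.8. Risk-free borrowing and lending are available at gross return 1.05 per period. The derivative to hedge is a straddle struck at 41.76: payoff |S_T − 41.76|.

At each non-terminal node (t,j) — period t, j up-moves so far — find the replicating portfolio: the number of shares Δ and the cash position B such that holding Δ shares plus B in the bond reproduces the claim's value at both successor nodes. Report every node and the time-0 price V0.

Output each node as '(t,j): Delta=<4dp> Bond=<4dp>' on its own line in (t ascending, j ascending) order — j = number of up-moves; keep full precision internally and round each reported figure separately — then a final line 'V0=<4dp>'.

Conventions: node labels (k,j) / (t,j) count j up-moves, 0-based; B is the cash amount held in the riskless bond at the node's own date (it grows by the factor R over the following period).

(0,0): Delta=0.6225 Bond=-14.3973
(1,0): Delta=-0.0279 Bond=8.8186
(1,1): Delta=0.7699 Bond=-22.7766
(2,0): Delta=-1.0000 Bond=37.8776
(2,1): Delta=0.1923 Bond=0.1018
(2,2): Delta=0.9007 Bond=-31.6009
(3,0): Delta=-1.0000 Bond=39.7714
(3,1): Delta=-1.0000 Bond=39.7714
(3,2): Delta=0.4624 Bond=-12.5858
(3,3): Delta=1.0000 Bond=-39.7714
V0=14.2381

Since d<R<u, set p* = (R−d)/(u−d) = 0.7576; price each node as the discounted p*-expectation of its children.
At maturity the claim pays: V(4,0)=22.9184, V(4,1)=15.1462, V(4,2)=4.1681, V(4,3)=11.3386, V(4,4)=33.2418
(3,0): S=23.5520. Δ = (V_up−V_dn)/(S_up−S_dn) = (15.1462−22.9184)/(26.6138−18.8416) = -1.0000. V = [p*·15.1462 + (1−p*)·22.9184]/1.05 = 16.2194. B = V − Δ·S = 39.7714.
(3,1): S=33.2672. Δ = (V_up−V_dn)/(S_up−S_dn) = (4.1681−15.1462)/(37.5919−26.6138) = -1.0000. V = [p*·4.1681 + (1−p*)·15.1462]/1.05 = 6.5042. B = V − Δ·S = 39.7714.
(3,2): S=46.9899. Δ = (V_up−V_dn)/(S_up−S_dn) = (11.3386−4.1681)/(53.0986−37.5919) = 0.4624. V = [p*·11.3386 + (1−p*)·4.1681]/1.05 = 9.1431. B = V − Δ·S = -12.5858.
(3,3): S=66.3733. Δ = (V_up−V_dn)/(S_up−S_dn) = (33.2418−11.3386)/(75.0018−53.0986) = 1.0000. V = [p*·33.2418 + (1−p*)·11.3386]/1.05 = 26.6018. B = V − Δ·S = -39.7714.
(2,0): S=29.4400. Δ = (V_up−V_dn)/(S_up−S_dn) = (6.5042−16.2194)/(33.2672−23.5520) = -1.0000. V = [p*·6.5042 + (1−p*)·16.2194]/1.05 = 8.4376. B = V − Δ·S = 37.8776.
(2,1): S=41.5840. Δ = (V_up−V_dn)/(S_up−S_dn) = (9.1431−6.5042)/(46.9899−33.2672) = 0.1923. V = [p*·9.1431 + (1−p*)·6.5042]/1.05 = 8.0985. B = V − Δ·S = 0.1018.
(2,2): S=58.7374. Δ = (V_up−V_dn)/(S_up−S_dn) = (26.6018−9.1431)/(66.3733−46.9899) = 0.9007. V = [p*·26.6018 + (1−p*)·9.1431]/1.05 = 21.3042. B = V − Δ·S = -31.6009.
(1,0): S=36.8000. Δ = (V_up−V_dn)/(S_up−S_dn) = (8.0985−8.4376)/(41.5840−29.4400) = -0.0279. V = [p*·8.0985 + (1−p*)·8.4376]/1.05 = 7.7911. B = V − Δ·S = 8.8186.
(1,1): S=51.9800. Δ = (V_up−V_dn)/(S_up−S_dn) = (21.3042−8.0985)/(58.7374−41.5840) = 0.7699. V = [p*·21.3042 + (1−p*)·8.0985]/1.05 = 17.2408. B = V − Δ·S = -22.7766.
(0,0): S=46.0000. Δ = (V_up−V_dn)/(S_up−S_dn) = (17.2408−7.7911)/(51.9800−36.8000) = 0.6225. V = [p*·17.2408 + (1−p*)·7.7911]/1.05 = 14.2381. B = V − Δ·S = -14.3973.
Verification: the root portfolio costs Δ(0,0)·S0 + B(0,0) = 14.2381, matching V0.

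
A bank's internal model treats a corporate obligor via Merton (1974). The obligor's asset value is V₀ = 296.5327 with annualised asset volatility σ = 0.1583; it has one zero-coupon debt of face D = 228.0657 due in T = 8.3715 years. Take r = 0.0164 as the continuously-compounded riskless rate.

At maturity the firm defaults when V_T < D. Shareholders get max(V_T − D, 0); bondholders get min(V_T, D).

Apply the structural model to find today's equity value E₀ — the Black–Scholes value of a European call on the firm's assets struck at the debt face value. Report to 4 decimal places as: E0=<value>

E0=109.2731

Equity is a call on the firm's assets struck at D = 228.0657:
d₁ = [ln(V₀/D) + (r + σ²/2)T] / (σ√T)
   = [ln(296.5327/228.0657) + (0.0164 + 0.5·0.1583²)·8.3715] / (0.1583·√8.3715)
   = [0.262524 + 0.242183] / 0.458018 = 1.101936
d₂ = d₁ − σ√T = 1.101936 − 0.458018 = 0.643918
N(d₁) = 0.864755,  N(d₂) = 0.740186,  e^(−rT) = 0.871715
E₀ = V₀·N(d₁) − D·e^(−rT)·N(d₂)
   = 296.5327·0.864755 − 228.0657·0.871715·0.740186 = 109.273136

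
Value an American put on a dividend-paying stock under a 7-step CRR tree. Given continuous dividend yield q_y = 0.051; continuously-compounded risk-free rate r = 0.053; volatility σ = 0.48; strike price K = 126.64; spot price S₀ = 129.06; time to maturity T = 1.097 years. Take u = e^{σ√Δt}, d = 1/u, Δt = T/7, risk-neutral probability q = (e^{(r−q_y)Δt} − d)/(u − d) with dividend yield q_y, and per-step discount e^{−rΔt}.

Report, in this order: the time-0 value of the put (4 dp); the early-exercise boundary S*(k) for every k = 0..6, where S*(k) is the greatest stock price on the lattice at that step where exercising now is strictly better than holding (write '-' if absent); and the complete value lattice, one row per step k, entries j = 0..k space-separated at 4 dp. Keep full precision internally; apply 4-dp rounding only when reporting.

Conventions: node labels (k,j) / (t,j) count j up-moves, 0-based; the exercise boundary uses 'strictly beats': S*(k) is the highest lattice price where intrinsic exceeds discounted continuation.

Δt=0.15671, u=1.20927, d=0.82694, q=0.45346, disc=e^(-rΔt)=0.99173
k=7 terminal: V=max(K-S,0) → 92.5109 76.7318 53.6573 19.9146 0.0000 0.0000 0.0000 0.0000
k=6: j=0 S=41.2713 intr=85.3687 cont=84.6497 V=85.3687[EX]; j=1 S=60.3526 intr=66.2874 cont=65.7203 V=66.2874[EX]; j=2 S=88.2559 intr=38.3841 cont=38.0392 V=38.3841[EX]; j=3 S=129.0600 intr=0.0000 cont=10.7941 V=10.7941[hold]; j=4 S=188.7294 intr=0.0000 cont=0.0000 V=0.0000[hold]; j=5 S=275.9862 intr=0.0000 cont=0.0000 V=0.0000[hold]; j=6 S=403.5851 intr=0.0000 cont=0.0000 V=0.0000[hold]  S*(6)=88.2559
k=5: j=0 S=49.9082 intr=76.7318 cont=76.0816 V=76.7318[EX]; j=1 S=72.9827 intr=53.6573 cont=53.1908 V=53.6573[EX]; j=2 S=106.7254 intr=19.9146 cont=25.6592 V=25.6592[hold]; j=3 S=156.0686 intr=0.0000 cont=5.8507 V=5.8507[hold]; j=4 S=228.2251 intr=0.0000 cont=0.0000 V=0.0000[hold]; j=5 S=333.7423 intr=0.0000 cont=0.0000 V=0.0000[hold]  S*(5)=72.9827
k=4: j=0 S=60.3526 intr=66.2874 cont=65.7203 V=66.2874[EX]; j=1 S=88.2559 intr=38.3841 cont=40.6225 V=40.6225[hold]; j=2 S=129.0600 intr=0.0000 cont=16.5389 V=16.5389[hold]; j=3 S=188.7294 intr=0.0000 cont=3.1712 V=3.1712[hold]; j=4 S=275.9862 intr=0.0000 cont=0.0000 V=0.0000[hold]  S*(4)=60.3526
k=3: j=0 S=72.9827 intr=53.6573 cont=54.1974 V=54.1974[hold]; j=1 S=106.7254 intr=19.9146 cont=29.4560 V=29.4560[hold]; j=2 S=156.0686 intr=0.0000 cont=10.3906 V=10.3906[hold]; j=3 S=228.2251 intr=0.0000 cont=1.7189 V=1.7189[hold]  S*(3)=-
k=2: j=0 S=88.2559 intr=38.3841 cont=42.6227 V=42.6227[hold]; j=1 S=129.0600 intr=0.0000 cont=20.6385 V=20.6385[hold]; j=2 S=188.7294 intr=0.0000 cont=6.4049 V=6.4049[hold]  S*(2)=-
k=1: j=0 S=106.7254 intr=19.9146 cont=32.3837 V=32.3837[hold]; j=1 S=156.0686 intr=0.0000 cont=14.0668 V=14.0668[hold]  S*(1)=-
k=0: j=0 S=129.0600 intr=0.0000 cont=23.8786 V=23.8786[hold]  S*(0)=-

price = 23.8786
boundary = - - - - 60.3526 72.9827 88.2559
tree:
23.8786
32.3837 14.0668
42.6227 20.6385 6.4049
54.1974 29.4560 10.3906 1.7189
66.2874 40.6225 16.5389 3.1712 0.0000
76.7318 53.6573 25.6592 5.8507 0.0000 0.0000
85.3687 66.2874 38.3841 10.7941 0.0000 0.0000 0.0000
92.5109 76.7318 53.6573 19.9146 0.0000 0.0000 0.0000 0.0000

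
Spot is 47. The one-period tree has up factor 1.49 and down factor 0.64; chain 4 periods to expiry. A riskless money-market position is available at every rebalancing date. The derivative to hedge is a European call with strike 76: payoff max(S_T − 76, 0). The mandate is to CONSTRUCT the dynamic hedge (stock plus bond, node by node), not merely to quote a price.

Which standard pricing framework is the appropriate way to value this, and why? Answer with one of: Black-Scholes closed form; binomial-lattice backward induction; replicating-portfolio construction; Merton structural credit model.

framework: replicating-portfolio construction

Key observation: the mandate to exhibit the hedge at every date and state singles out the replicating-portfolio construction on the 4-period tree with factors 1.49 and 0.64 from 47.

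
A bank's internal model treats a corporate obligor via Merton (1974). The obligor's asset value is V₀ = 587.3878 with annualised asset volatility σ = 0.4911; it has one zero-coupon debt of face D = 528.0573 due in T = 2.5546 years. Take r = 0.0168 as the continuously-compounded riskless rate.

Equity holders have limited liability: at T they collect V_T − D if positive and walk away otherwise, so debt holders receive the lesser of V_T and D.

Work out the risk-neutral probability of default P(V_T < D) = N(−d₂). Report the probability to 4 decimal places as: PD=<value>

PD=0.5801

With assets at 587.3878 and a single debt payment of 528.0573 at 2.5546 years:
d₁ = [ln(V₀/D) + (r + σ²/2)T] / (σ√T)
   = [ln(587.3878/528.0573) + (0.0168 + 0.5·0.4911²)·2.5546] / (0.4911·√2.5546)
   = [0.106480 + 0.350975] / 0.784931 = 0.582798
d₂ = d₁ − σ√T = 0.582798 − 0.784931 = -0.202133
risk-neutral PD = N(−d₂) = N(0.202133) = 0.580094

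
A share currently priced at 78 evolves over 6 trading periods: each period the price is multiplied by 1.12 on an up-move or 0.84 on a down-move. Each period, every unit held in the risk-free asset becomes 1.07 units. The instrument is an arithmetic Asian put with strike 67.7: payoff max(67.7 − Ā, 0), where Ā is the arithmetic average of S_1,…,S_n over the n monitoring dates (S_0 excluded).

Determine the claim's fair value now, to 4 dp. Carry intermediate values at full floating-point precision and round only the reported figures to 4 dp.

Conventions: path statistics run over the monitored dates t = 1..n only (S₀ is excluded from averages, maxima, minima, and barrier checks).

Set p* = 0.8214 (from d < R < u); the path-dependent value is the discounted p*-expectation over all price paths.
Enumerate all 2^6 = 64 price paths (U = up ×1.12, D = down ×0.84); each path with k up-moves has probability p*^k·(1−p*)^(6−k).
DDDDDD: Ā=44.2739, payoff=23.4261, prob=0.000032
UDDDDD: Ā=59.0319, payoff=8.6681, prob=0.000149
DUDDDD: Ā=55.3919, payoff=12.3081, prob=0.000149
UUDDDD: Ā=73.8558, payoff=0.0000, prob=0.000686
DDUDDD: Ā=52.3343, payoff=15.3657, prob=0.000149
UDUDDD: Ā=69.7790, payoff=0.0000, prob=0.000686
DUUDDD: Ā=66.1390, payoff=1.5610, prob=0.000686
UUUDDD: Ā=88.1854, payoff=0.0000, prob=0.003156
DDDUDD: Ā=49.7659, payoff=17.9341, prob=0.000149
UDDUDD: Ā=66.3545, payoff=1.3455, prob=0.000686
DUDUDD: Ā=62.7145, payoff=4.9855, prob=0.000686
UUDUDD: Ā=83.6194, payoff=0.0000, prob=0.003156
DDUUDD: Ā=59.6569, payoff=8.0431, prob=0.000686
UDUUDD: Ā=79.5426, payoff=0.0000, prob=0.003156
DUUUDD: Ā=75.9026, payoff=0.0000, prob=0.003156
UUUUDD: Ā=101.2034, payoff=0.0000, prob=0.014518
DDDDUD: Ā=47.6085, payoff=20.0915, prob=0.000149
UDDDUD: Ā=63.4779, payoff=4.2221, prob=0.000686
DUDDUD: Ā=59.8379, payoff=7.8621, prob=0.000686
UUDDUD: Ā=79.7839, payoff=0.0000, prob=0.003156
DDUDUD: Ā=56.7803, payoff=10.9197, prob=0.000686
UDUDUD: Ā=75.7071, payoff=0.0000, prob=0.003156
DUUDUD: Ā=72.0671, payoff=0.0000, prob=0.003156
UUUDUD: Ā=96.0895, payoff=0.0000, prob=0.014518
DDDUUD: Ā=54.2120, payoff=13.4880, prob=0.000686
UDDUUD: Ā=72.2826, payoff=0.0000, prob=0.003156
DUDUUD: Ā=68.6426, payoff=0.0000, prob=0.003156
UUDUUD: Ā=91.5235, payoff=0.0000, prob=0.014518
DDUUUD: Ā=65.5850, payoff=2.1150, prob=0.003156
UDUUUD: Ā=87.4467, payoff=0.0000, prob=0.014518
DUUUUD: Ā=83.8067, payoff=0.0000, prob=0.014518
UUUUUD: Ā=111.7422, payoff=0.0000, prob=0.066782
DDDDDU: Ā=45.7962, payoff=21.9038, prob=0.000149
UDDDDU: Ā=61.0616, payoff=6.6384, prob=0.000686
DUDDDU: Ā=57.4216, payoff=10.2784, prob=0.000686
UUDDDU: Ā=76.5621, payoff=0.0000, prob=0.003156
DDUDDU: Ā=54.3640, payoff=13.3360, prob=0.000686
UDUDDU: Ā=72.4853, payoff=0.0000, prob=0.003156
DUUDDU: Ā=68.8453, payoff=0.0000, prob=0.003156
UUUDDU: Ā=91.7938, payoff=0.0000, prob=0.014518
DDDUDU: Ā=51.7956, payoff=15.9044, prob=0.000686
UDDUDU: Ā=69.0608, payoff=0.0000, prob=0.003156
DUDUDU: Ā=65.4208, payoff=2.2792, prob=0.003156
UUDUDU: Ā=87.2278, payoff=0.0000, prob=0.014518
DDUUDU: Ā=62.3632, payoff=5.3368, prob=0.003156
UDUUDU: Ā=83.1510, payoff=0.0000, prob=0.014518
DUUUDU: Ā=79.5110, payoff=0.0000, prob=0.014518
UUUUDU: Ā=106.0146, payoff=0.0000, prob=0.066782
DDDDUU: Ā=49.6382, payoff=18.0618, prob=0.000686
UDDDUU: Ā=66.1842, payoff=1.5158, prob=0.003156
DUDDUU: Ā=62.5442, payoff=5.1558, prob=0.003156
UUDDUU: Ā=83.3923, payoff=0.0000, prob=0.014518
DDUDUU: Ā=59.4866, payoff=8.2134, prob=0.003156
UDUDUU: Ā=79.3155, payoff=0.0000, prob=0.014518
DUUDUU: Ā=75.6755, payoff=0.0000, prob=0.014518
UUUDUU: Ā=100.9007, payoff=0.0000, prob=0.066782
DDDUUU: Ā=56.9182, payoff=10.7818, prob=0.003156
UDDUUU: Ā=75.8910, payoff=0.0000, prob=0.014518
DUDUUU: Ā=72.2510, payoff=0.0000, prob=0.014518
UUDUUU: Ā=96.3347, payoff=0.0000, prob=0.066782
DDUUUU: Ā=69.1934, payoff=0.0000, prob=0.014518
UDUUUU: Ā=92.2579, payoff=0.0000, prob=0.066782
DUUUUU: Ā=88.6179, payoff=0.0000, prob=0.066782
UUUUUU: Ā=118.1572, payoff=0.0000, prob=0.307198
Price = Σ prob·payoff / R^6 = 0.206866 / 1.500730 = 0.1378

price = 0.1378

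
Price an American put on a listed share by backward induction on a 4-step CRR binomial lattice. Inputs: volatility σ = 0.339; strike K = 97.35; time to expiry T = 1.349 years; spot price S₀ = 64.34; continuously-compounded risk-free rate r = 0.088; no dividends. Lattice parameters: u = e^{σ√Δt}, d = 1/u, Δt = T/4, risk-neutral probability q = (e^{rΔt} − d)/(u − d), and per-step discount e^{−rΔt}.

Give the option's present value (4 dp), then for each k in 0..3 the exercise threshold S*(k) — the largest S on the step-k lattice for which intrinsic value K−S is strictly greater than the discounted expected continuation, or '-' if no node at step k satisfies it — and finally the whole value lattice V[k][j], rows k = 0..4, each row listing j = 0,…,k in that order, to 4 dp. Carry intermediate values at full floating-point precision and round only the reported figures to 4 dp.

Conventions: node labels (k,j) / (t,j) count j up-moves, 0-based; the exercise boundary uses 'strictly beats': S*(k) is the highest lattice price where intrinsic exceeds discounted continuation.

Δt=0.33725, u=1.21758, d=0.82130, q=0.52695, disc=e^(-rΔt)=0.97076
k=4 terminal: V=max(K-S,0) → 68.0757 53.9506 33.0100 1.9653 0.0000
k=3: j=0 S=35.6439 intr=61.7061 cont=58.8594 V=61.7061[EX]; j=1 S=52.8424 intr=44.5076 cont=41.6609 V=44.5076[EX]; j=2 S=78.3393 intr=19.0107 cont=16.1640 V=19.0107[EX]; j=3 S=116.1388 intr=0.0000 cont=0.9025 V=0.9025[hold]  S*(3)=78.3393
k=2: j=0 S=43.3994 intr=53.9506 cont=51.1039 V=53.9506[EX]; j=1 S=64.3400 intr=33.0100 cont=30.1633 V=33.0100[EX]; j=2 S=95.3847 intr=1.9653 cont=9.1916 V=9.1916[hold]  S*(2)=64.3400
k=1: j=0 S=52.8424 intr=44.5076 cont=41.6609 V=44.5076[EX]; j=1 S=78.3393 intr=19.0107 cont=19.8605 V=19.8605[hold]  S*(1)=52.8424
k=0: j=0 S=64.3400 intr=33.0100 cont=30.5980 V=33.0100[EX]  S*(0)=64.3400

price = 33.0100
boundary = 64.3400 52.8424 64.3400 78.3393
tree:
33.0100
44.5076 19.8605
53.9506 33.0100 9.1916
61.7061 44.5076 19.0107 0.9025
68.0757 53.9506 33.0100 1.9653 0.0000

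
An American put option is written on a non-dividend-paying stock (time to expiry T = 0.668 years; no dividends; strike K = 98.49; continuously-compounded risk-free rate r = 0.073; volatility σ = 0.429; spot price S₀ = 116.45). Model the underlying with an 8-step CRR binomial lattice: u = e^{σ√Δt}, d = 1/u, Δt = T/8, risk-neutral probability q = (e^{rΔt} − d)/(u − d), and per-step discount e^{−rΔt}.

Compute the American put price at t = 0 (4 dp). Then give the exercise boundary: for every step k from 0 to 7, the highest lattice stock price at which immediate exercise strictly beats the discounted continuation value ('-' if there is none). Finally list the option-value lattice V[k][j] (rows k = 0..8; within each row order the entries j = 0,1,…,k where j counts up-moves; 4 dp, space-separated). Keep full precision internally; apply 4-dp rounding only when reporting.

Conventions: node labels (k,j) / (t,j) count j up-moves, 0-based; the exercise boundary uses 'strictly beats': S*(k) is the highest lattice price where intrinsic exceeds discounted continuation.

price = 6.4834
boundary = - - - - 70.9234 62.6545 70.9234 80.2836
tree:
6.4834
9.7436 3.2195
14.2554 5.2363 1.1907
20.2028 8.3315 2.1263 0.2457
27.5666 12.8997 3.7489 0.4883 0.0000
35.8355 19.2914 6.5031 0.9702 0.0000 0.0000
43.1404 27.5666 11.0422 1.9277 0.0000 0.0000 0.0000
49.5936 35.8355 18.2064 3.8303 0.0000 0.0000 0.0000 0.0000
55.2944 43.1404 27.5666 7.6108 0.0000 0.0000 0.0000 0.0000 0.0000

params: Δt=0.08350 u=1.13198 d=0.88341 q=0.49365 e^(-rΔt)=0.99392
t_8 payoffs: 55.2944 43.1404 27.5666 7.6108 0.0000 0.0000 0.0000 0.0000 0.0000
t_7: node(7,0) S=48.8964 payoff=49.5936 vs cont=48.9951 → 49.5936 [stop]  node(7,1) S=62.6545 payoff=35.8355 vs cont=35.2370 → 35.8355 [stop]  node(7,2) S=80.2836 payoff=18.2064 vs cont=17.6078 → 18.2064 [stop]  node(7,3) S=102.8731 payoff=0.0000 vs cont=3.8303 → 3.8303 [wait]  node(7,4) S=131.8187 payoff=0.0000 vs cont=0.0000 → 0.0000 [wait]  node(7,5) S=168.9087 payoff=0.0000 vs cont=0.0000 → 0.0000 [wait]  node(7,6) S=216.4347 payoff=0.0000 vs cont=0.0000 → 0.0000 [wait]  node(7,7) S=277.3333 payoff=0.0000 vs cont=0.0000 → 0.0000 [wait]  ⇒ S*(7)=80.2836
t_6: node(6,0) S=55.3496 payoff=43.1404 vs cont=42.5419 → 43.1404 [stop]  node(6,1) S=70.9234 payoff=27.5666 vs cont=26.9681 → 27.5666 [stop]  node(6,2) S=90.8792 payoff=7.6108 vs cont=11.0422 → 11.0422 [wait]  node(6,3) S=116.4500 payoff=0.0000 vs cont=1.9277 → 1.9277 [wait]  node(6,4) S=149.2157 payoff=0.0000 vs cont=0.0000 → 0.0000 [wait]  node(6,5) S=191.2007 payoff=0.0000 vs cont=0.0000 → 0.0000 [wait]  node(6,6) S=244.9991 payoff=0.0000 vs cont=0.0000 → 0.0000 [wait]  ⇒ S*(6)=70.9234
t_5: node(5,0) S=62.6545 payoff=35.8355 vs cont=35.2370 → 35.8355 [stop]  node(5,1) S=80.2836 payoff=18.2064 vs cont=19.2914 → 19.2914 [wait]  node(5,2) S=102.8731 payoff=0.0000 vs cont=6.5031 → 6.5031 [wait]  node(5,3) S=131.8187 payoff=0.0000 vs cont=0.9702 → 0.9702 [wait]  node(5,4) S=168.9087 payoff=0.0000 vs cont=0.0000 → 0.0000 [wait]  node(5,5) S=216.4347 payoff=0.0000 vs cont=0.0000 → 0.0000 [wait]  ⇒ S*(5)=62.6545
t_4: node(4,0) S=70.9234 payoff=27.5666 vs cont=27.5005 → 27.5666 [stop]  node(4,1) S=90.8792 payoff=7.6108 vs cont=12.8997 → 12.8997 [wait]  node(4,2) S=116.4500 payoff=0.0000 vs cont=3.7489 → 3.7489 [wait]  node(4,3) S=149.2157 payoff=0.0000 vs cont=0.4883 → 0.4883 [wait]  node(4,4) S=191.2007 payoff=0.0000 vs cont=0.0000 → 0.0000 [wait]  ⇒ S*(4)=70.9234
t_3: node(3,0) S=80.2836 payoff=18.2064 vs cont=20.2028 → 20.2028 [wait]  node(3,1) S=102.8731 payoff=0.0000 vs cont=8.3315 → 8.3315 [wait]  node(3,2) S=131.8187 payoff=0.0000 vs cont=2.1263 → 2.1263 [wait]  node(3,3) S=168.9087 payoff=0.0000 vs cont=0.2457 → 0.2457 [wait]  ⇒ S*(3)=-
t_2: node(2,0) S=90.8792 payoff=7.6108 vs cont=14.2554 → 14.2554 [wait]  node(2,1) S=116.4500 payoff=0.0000 vs cont=5.2363 → 5.2363 [wait]  node(2,2) S=149.2157 payoff=0.0000 vs cont=1.1907 → 1.1907 [wait]  ⇒ S*(2)=-
t_1: node(1,0) S=102.8731 payoff=0.0000 vs cont=9.7436 → 9.7436 [wait]  node(1,1) S=131.8187 payoff=0.0000 vs cont=3.2195 → 3.2195 [wait]  ⇒ S*(1)=-
t_0: node(0,0) S=116.4500 payoff=0.0000 vs cont=6.4834 → 6.4834 [wait]  ⇒ S*(0)=-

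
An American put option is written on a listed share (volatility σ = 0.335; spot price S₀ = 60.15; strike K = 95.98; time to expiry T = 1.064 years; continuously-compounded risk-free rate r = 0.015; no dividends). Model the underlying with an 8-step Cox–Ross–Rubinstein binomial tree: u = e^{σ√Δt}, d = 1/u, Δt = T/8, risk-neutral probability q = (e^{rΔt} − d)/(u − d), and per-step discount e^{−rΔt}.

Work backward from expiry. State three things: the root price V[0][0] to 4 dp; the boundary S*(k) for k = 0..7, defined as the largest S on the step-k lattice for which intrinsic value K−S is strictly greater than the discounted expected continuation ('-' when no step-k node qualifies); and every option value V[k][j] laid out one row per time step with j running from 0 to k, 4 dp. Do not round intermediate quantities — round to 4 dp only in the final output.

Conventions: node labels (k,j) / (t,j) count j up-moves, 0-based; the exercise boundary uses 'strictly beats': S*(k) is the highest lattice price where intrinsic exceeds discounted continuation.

Δt=0.13300, u=1.12995, d=0.88500, q=0.47765, disc=e^(-rΔt)=0.99801
k=8 terminal: V=max(K-S,0) → 73.3457 67.0809 59.0821 48.8694 35.8300 19.1815 0.0000 0.0000 0.0000
k=7: j=0 S=25.5756 intr=70.4044 cont=70.2131 V=70.4044[EX]; j=1 S=32.6545 intr=63.3255 cont=63.1342 V=63.3255[EX]; j=2 S=41.6927 intr=54.2873 cont=54.0960 V=54.2873[EX]; j=3 S=53.2325 intr=42.7475 cont=42.5562 V=42.7475[EX]; j=4 S=67.9664 intr=28.0136 cont=27.8223 V=28.0136[EX]; j=5 S=86.7783 intr=9.2017 cont=9.9995 V=9.9995[hold]; j=6 S=110.7970 intr=0.0000 cont=0.0000 V=0.0000[hold]; j=7 S=141.4637 intr=0.0000 cont=0.0000 V=0.0000[hold]  S*(7)=67.9664
k=6: j=0 S=28.8991 intr=67.0809 cont=66.8896 V=67.0809[EX]; j=1 S=36.8979 intr=59.0821 cont=58.8908 V=59.0821[EX]; j=2 S=47.1106 intr=48.8694 cont=48.6781 V=48.8694[EX]; j=3 S=60.1500 intr=35.8300 cont=35.6387 V=35.8300[EX]; j=4 S=76.7985 intr=19.1815 cont=19.3706 V=19.3706[hold]; j=5 S=98.0550 intr=0.0000 cont=5.2129 V=5.2129[hold]; j=6 S=125.1949 intr=0.0000 cont=0.0000 V=0.0000[hold]  S*(6)=60.1500
k=5: j=0 S=32.6545 intr=63.3255 cont=63.1342 V=63.3255[EX]; j=1 S=41.6927 intr=54.2873 cont=54.0960 V=54.2873[EX]; j=2 S=53.2325 intr=42.7475 cont=42.5562 V=42.7475[EX]; j=3 S=67.9664 intr=28.0136 cont=27.9124 V=28.0136[EX]; j=4 S=86.7783 intr=9.2017 cont=12.5830 V=12.5830[hold]; j=5 S=110.7970 intr=0.0000 cont=2.7175 V=2.7175[hold]  S*(5)=67.9664
k=4: j=0 S=36.8979 intr=59.0821 cont=58.8908 V=59.0821[EX]; j=1 S=47.1106 intr=48.8694 cont=48.6781 V=48.8694[EX]; j=2 S=60.1500 intr=35.8300 cont=35.6387 V=35.8300[EX]; j=3 S=76.7985 intr=19.1815 cont=20.6021 V=20.6021[hold]; j=4 S=98.0550 intr=0.0000 cont=7.8551 V=7.8551[hold]  S*(4)=60.1500
k=3: j=0 S=41.6927 intr=54.2873 cont=54.0960 V=54.2873[EX]; j=1 S=53.2325 intr=42.7475 cont=42.5562 V=42.7475[EX]; j=2 S=67.9664 intr=28.0136 cont=28.4995 V=28.4995[hold]; j=3 S=86.7783 intr=9.2017 cont=14.4846 V=14.4846[hold]  S*(3)=53.2325
k=2: j=0 S=47.1106 intr=48.8694 cont=48.6781 V=48.8694[EX]; j=1 S=60.1500 intr=35.8300 cont=35.8703 V=35.8703[hold]; j=2 S=76.7985 intr=19.1815 cont=21.7619 V=21.7619[hold]  S*(2)=47.1106
k=1: j=0 S=53.2325 intr=42.7475 cont=42.5754 V=42.7475[EX]; j=1 S=67.9664 intr=28.0136 cont=29.0734 V=29.0734[hold]  S*(1)=53.2325
k=0: j=0 S=60.1500 intr=35.8300 cont=36.1439 V=36.1439[hold]  S*(0)=-

price = 36.1439
boundary = - 53.2325 47.1106 53.2325 60.1500 67.9664 60.1500 67.9664
tree:
36.1439
42.7475 29.0734
48.8694 35.8703 21.7619
54.2873 42.7475 28.4995 14.4846
59.0821 48.8694 35.8300 20.6021 7.8551
63.3255 54.2873 42.7475 28.0136 12.5830 2.7175
67.0809 59.0821 48.8694 35.8300 19.3706 5.2129 0.0000
70.4044 63.3255 54.2873 42.7475 28.0136 9.9995 0.0000 0.0000
73.3457 67.0809 59.0821 48.8694 35.8300 19.1815 0.0000 0.0000 0.0000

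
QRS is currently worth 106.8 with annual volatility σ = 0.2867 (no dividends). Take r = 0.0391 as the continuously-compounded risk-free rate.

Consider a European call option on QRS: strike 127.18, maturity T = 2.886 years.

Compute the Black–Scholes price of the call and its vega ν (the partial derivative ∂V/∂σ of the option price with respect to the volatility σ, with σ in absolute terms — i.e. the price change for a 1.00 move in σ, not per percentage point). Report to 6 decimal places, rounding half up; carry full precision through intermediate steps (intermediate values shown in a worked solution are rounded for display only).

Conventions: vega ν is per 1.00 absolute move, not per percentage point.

price = 17.966251
ν = 71.891159

σ√T = 0.2867·√2.886 = 0.487053
d₁ = (ln(S/K) + (r+σ²/2)T) / (σ√T) = (ln(106.8/127.18) + (0.0391+0.2867²/2)·2.886) / 0.487053 = (-0.174645 + 0.231453) / 0.487053 = 0.116635
d₂ = d₁ − σ√T = 0.116635 − 0.487053 = -0.370418
e^{−rT} = 0.893291
N(d₁) = 0.546425,  N(d₂) = 0.355536
Call price V = S·N(d₁) − K·e^{−rT}·N(d₂) = 58.358215 − 40.391963 = 17.966251
φ(d₁) = (1/√(2π))·e^{−d₁²/2} = 0.396238
ν = S·φ(d₁)·√T = 71.891159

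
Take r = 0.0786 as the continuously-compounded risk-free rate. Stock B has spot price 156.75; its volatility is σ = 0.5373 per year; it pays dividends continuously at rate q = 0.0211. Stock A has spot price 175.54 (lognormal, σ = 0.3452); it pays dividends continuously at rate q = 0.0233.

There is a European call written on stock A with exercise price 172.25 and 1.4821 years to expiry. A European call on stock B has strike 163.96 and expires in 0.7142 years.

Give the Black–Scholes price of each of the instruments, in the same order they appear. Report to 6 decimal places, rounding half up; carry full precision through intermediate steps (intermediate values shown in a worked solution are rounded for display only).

price(stock A call K=172.25) = 35.764187
price(stock B call K=163.96) = 27.485292

[stock A call K=172.25]
σ√T = 0.3452·√1.4821 = 0.420252
d₁ = (ln(S/K) + (r−q+σ²/2)T) / (σ√T) = (ln(175.54/172.25) + (0.0786−0.0233+0.3452²/2)·1.4821) / 0.420252 = (0.018920 + 0.170266) / 0.420252 = 0.450173
d₂ = d₁ − σ√T = 0.450173 − 0.420252 = 0.029921
e^{−rT} = 0.890036
e^{−qT} = 0.966057
N(d₁) = 0.673707,  N(d₂) = 0.511935
price = S·e^{−qT}·N(d₁) − K·e^{−rT}·N(d₂) = 114.248301 − 78.484114 = 35.764187
[stock B call K=163.96]
σ√T = 0.5373·√0.7142 = 0.454074
d₁ = (ln(S/K) + (r−q+σ²/2)T) / (σ√T) = (ln(156.75/163.96) + (0.0786−0.0211+0.5373²/2)·0.7142) / 0.454074 = (-0.044970 + 0.144158) / 0.454074 = 0.218440
d₂ = d₁ − σ√T = 0.218440 − 0.454074 = -0.235634
e^{−rT} = 0.945410
e^{−qT} = 0.985043
N(d₁) = 0.586457,  N(d₂) = 0.406858
price = S·e^{−qT}·N(d₁) − K·e^{−rT}·N(d₂) = 90.552176 − 63.066884 = 27.485292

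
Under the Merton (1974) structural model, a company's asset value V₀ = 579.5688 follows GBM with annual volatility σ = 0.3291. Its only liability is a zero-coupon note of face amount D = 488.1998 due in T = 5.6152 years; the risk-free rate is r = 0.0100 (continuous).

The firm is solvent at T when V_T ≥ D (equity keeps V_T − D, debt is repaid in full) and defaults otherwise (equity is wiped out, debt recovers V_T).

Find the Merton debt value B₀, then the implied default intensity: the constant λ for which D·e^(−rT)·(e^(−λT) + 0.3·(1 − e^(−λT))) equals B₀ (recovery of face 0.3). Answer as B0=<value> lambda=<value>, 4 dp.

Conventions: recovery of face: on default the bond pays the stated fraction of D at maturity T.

B0=356.2954 lambda=0.0702

Equity is a call on the firm's assets struck at D = 488.1998:
d₁ = [ln(V₀/D) + (r + σ²/2)T] / (σ√T)
   = [ln(579.5688/488.1998) + (0.0100 + 0.5·0.3291²)·5.6152] / (0.3291·√5.6152)
   = [0.171560 + 0.360234] / 0.779849 = 0.681919
d₂ = d₁ − σ√T = 0.681919 − 0.779849 = -0.097930
N(d₁) = 0.752355,  N(d₂) = 0.460994,  e^(−rT) = 0.945395
E₀ = V₀·N(d₁) − D·e^(−rT)·N(d₂)
   = 579.5688·0.752355 − 488.1998·0.945395·0.460994 = 223.273429
B₀ = V₀ − E₀ = 579.5688 − 223.273429 = 356.295371
e^(−λT) = (B₀·e^(rT)/D − 0.3)/(1 − 0.3) = (356.2954·1.057758/488.1998 − 0.3)/0.7 = 0.67423955
λ = −ln(0.67423955)/5.6152 = 0.070197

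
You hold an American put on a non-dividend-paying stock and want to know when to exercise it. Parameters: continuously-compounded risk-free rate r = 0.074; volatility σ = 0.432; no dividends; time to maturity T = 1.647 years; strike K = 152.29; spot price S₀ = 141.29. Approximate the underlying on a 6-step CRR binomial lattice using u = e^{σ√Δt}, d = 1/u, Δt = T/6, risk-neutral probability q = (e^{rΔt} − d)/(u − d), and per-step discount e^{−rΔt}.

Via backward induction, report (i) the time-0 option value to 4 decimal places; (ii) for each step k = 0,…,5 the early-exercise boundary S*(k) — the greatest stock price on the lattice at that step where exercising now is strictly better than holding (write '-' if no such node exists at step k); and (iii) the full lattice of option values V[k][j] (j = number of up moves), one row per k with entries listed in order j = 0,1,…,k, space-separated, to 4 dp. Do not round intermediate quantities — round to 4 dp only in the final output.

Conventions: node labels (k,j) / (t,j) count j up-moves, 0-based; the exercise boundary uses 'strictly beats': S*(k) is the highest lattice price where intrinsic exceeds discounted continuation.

params: Δt=0.27450 u=1.25400 d=0.79745 q=0.48860 e^(-rΔt)=0.97989
t_6 payoffs: 115.9545 95.1521 62.4400 11.0000 0.0000 0.0000 0.0000
t_5: node(5,0) S=45.5646 payoff=106.7254 vs cont=103.6631 → 106.7254 [stop]  node(5,1) S=71.6508 payoff=80.6392 vs cont=77.5769 → 80.6392 [stop]  node(5,2) S=112.6717 payoff=39.6183 vs cont=36.5561 → 39.6183 [stop]  node(5,3) S=177.1773 payoff=0.0000 vs cont=5.5122 → 5.5122 [wait]  node(5,4) S=278.6132 payoff=0.0000 vs cont=0.0000 → 0.0000 [wait]  node(5,5) S=438.1222 payoff=0.0000 vs cont=0.0000 → 0.0000 [wait]  ⇒ S*(5)=112.6717
t_4: node(4,0) S=57.1379 payoff=95.1521 vs cont=92.0898 → 95.1521 [stop]  node(4,1) S=89.8500 payoff=62.4400 vs cont=59.3778 → 62.4400 [stop]  node(4,2) S=141.2900 payoff=11.0000 vs cont=22.4924 → 22.4924 [wait]  node(4,3) S=222.1800 payoff=0.0000 vs cont=2.7623 → 2.7623 [wait]  node(4,4) S=349.3804 payoff=0.0000 vs cont=0.0000 → 0.0000 [wait]  ⇒ S*(4)=89.8500
t_3: node(3,0) S=71.6508 payoff=80.6392 vs cont=77.5769 → 80.6392 [stop]  node(3,1) S=112.6717 payoff=39.6183 vs cont=42.0584 → 42.0584 [wait]  node(3,2) S=177.1773 payoff=0.0000 vs cont=12.5938 → 12.5938 [wait]  node(3,3) S=278.6132 payoff=0.0000 vs cont=1.3842 → 1.3842 [wait]  ⇒ S*(3)=71.6508
t_2: node(2,0) S=89.8500 payoff=62.4400 vs cont=60.5460 → 62.4400 [stop]  node(2,1) S=141.2900 payoff=11.0000 vs cont=27.1056 → 27.1056 [wait]  node(2,2) S=222.1800 payoff=0.0000 vs cont=6.9736 → 6.9736 [wait]  ⇒ S*(2)=89.8500
t_1: node(1,0) S=112.6717 payoff=39.6183 vs cont=44.2671 → 44.2671 [wait]  node(1,1) S=177.1773 payoff=0.0000 vs cont=16.9218 → 16.9218 [wait]  ⇒ S*(1)=-
t_0: node(0,0) S=141.2900 payoff=11.0000 vs cont=30.2846 → 30.2846 [wait]  ⇒ S*(0)=-

price = 30.2846
boundary = - - 89.8500 71.6508 89.8500 112.6717
tree:
30.2846
44.2671 16.9218
62.4400 27.1056 6.9736
80.6392 42.0584 12.5938 1.3842
95.1521 62.4400 22.4924 2.7623 0.0000
106.7254 80.6392 39.6183 5.5122 0.0000 0.0000
115.9545 95.1521 62.4400 11.0000 0.0000 0.0000 0.0000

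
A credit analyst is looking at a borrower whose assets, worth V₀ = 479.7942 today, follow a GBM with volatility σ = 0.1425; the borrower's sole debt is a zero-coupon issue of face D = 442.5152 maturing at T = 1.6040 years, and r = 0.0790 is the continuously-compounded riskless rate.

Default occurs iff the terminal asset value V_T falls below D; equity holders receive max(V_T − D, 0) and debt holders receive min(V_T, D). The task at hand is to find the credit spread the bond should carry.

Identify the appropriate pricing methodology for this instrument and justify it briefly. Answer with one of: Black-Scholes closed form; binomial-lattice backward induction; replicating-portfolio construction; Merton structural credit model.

framework: Merton structural credit model

Key observation: the question is about default risk generated by asset-value dynamics against a debt face of 442.5152 — the structural framework prices exactly that.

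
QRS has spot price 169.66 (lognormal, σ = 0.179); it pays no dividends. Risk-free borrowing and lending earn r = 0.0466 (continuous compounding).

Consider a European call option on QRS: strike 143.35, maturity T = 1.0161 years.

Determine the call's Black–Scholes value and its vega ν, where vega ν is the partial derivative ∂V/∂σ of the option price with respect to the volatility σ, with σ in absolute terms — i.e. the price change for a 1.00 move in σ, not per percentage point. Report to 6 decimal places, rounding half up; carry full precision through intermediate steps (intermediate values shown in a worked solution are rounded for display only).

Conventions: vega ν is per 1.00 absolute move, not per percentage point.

price = 34.488640
ν = 29.822392

σ√T = 0.179·√1.0161 = 0.180435
d₁ = (ln(S/K) + (r+σ²/2)T) / (σ√T) = (ln(169.66/143.35) + (0.0466+0.179²/2)·1.0161) / 0.180435 = (0.168507 + 0.063629) / 0.180435 = 1.286534
d₂ = d₁ − σ√T = 1.286534 − 0.180435 = 1.106098
e^{−rT} = 0.953753
N(d₁) = 0.900872,  N(d₂) = 0.865658
Call price V = S·N(d₁) − K·e^{−rT}·N(d₂) = 152.841865 − 118.353226 = 34.488640
φ(d₁) = (1/√(2π))·e^{−d₁²/2} = 0.174379
ν = S·φ(d₁)·√T = 29.822392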